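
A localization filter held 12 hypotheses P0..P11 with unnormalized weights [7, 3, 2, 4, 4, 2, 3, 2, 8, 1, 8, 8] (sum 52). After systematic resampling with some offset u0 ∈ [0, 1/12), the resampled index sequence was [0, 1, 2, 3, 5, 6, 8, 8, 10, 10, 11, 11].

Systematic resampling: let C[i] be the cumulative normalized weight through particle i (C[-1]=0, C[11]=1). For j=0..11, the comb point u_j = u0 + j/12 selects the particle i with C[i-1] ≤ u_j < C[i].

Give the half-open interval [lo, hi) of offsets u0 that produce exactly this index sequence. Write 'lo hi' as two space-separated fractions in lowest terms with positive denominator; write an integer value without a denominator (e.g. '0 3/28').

2/39 3/52

C = [7/52, 5/26, 3/13, 4/13, 5/13, 11/26, 25/52, 27/52, 35/52, 9/13, 11/13, 1]
j=0 picked index 0: u0 ∈ [0, 7/52)
j=1 picked index 1: u0 ∈ [2/39, 17/156)
j=2 picked index 2: u0 ∈ [1/39, 5/78)
j=3 picked index 3: u0 ∈ [-1/52, 3/52)
j=4 picked index 5: u0 ∈ [2/39, 7/78)
j=5 picked index 6: u0 ∈ [1/156, 5/78)
j=6 picked index 8: u0 ∈ [1/52, 9/52)
j=7 picked index 8: u0 ∈ [-5/78, 7/78)
j=8 picked index 10: u0 ∈ [1/39, 7/39)
j=9 picked index 10: u0 ∈ [-3/52, 5/52)
j=10 picked index 11: u0 ∈ [1/78, 1/6)
j=11 picked index 11: u0 ∈ [-11/156, 1/12)
intersection: [2/39, 3/52)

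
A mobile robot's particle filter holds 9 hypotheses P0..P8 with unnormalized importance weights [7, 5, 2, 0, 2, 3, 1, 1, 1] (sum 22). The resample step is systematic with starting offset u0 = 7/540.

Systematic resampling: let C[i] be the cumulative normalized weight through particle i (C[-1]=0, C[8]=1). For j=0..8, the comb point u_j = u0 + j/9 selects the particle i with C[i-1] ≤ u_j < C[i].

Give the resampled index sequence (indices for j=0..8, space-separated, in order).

0 0 0 1 1 2 4 5 6

C = [7/22, 6/11, 7/11, 7/11, 8/11, 19/22, 10/11, 21/22, 1]
j=0: u_0=7/540 ∈ [0, 7/22) → index 0
j=1: u_1=67/540 ∈ [0, 7/22) → index 0
j=2: u_2=127/540 ∈ [0, 7/22) → index 0
j=3: u_3=187/540 ∈ [7/22, 6/11) → index 1
j=4: u_4=247/540 ∈ [7/22, 6/11) → index 1
j=5: u_5=307/540 ∈ [6/11, 7/11) → index 2
j=6: u_6=367/540 ∈ [7/11, 8/11) → index 4
j=7: u_7=427/540 ∈ [8/11, 19/22) → index 5
j=8: u_8=487/540 ∈ [19/22, 10/11) → index 6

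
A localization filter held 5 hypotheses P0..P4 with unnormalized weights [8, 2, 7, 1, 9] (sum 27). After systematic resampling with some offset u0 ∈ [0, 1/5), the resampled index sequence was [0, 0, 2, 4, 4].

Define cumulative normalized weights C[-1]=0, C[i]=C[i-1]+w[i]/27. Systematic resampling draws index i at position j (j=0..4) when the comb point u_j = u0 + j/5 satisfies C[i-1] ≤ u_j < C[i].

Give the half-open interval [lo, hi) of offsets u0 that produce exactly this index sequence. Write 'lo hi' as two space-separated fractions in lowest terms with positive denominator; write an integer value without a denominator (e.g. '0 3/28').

1/15 13/135

C = [8/27, 10/27, 17/27, 2/3, 1]
j=0 picked index 0: u0 ∈ [0, 8/27)
j=1 picked index 0: u0 ∈ [-1/5, 13/135)
j=2 picked index 2: u0 ∈ [-4/135, 31/135)
j=3 picked index 4: u0 ∈ [1/15, 2/5)
j=4 picked index 4: u0 ∈ [-2/15, 1/5)
intersection: [1/15, 13/135)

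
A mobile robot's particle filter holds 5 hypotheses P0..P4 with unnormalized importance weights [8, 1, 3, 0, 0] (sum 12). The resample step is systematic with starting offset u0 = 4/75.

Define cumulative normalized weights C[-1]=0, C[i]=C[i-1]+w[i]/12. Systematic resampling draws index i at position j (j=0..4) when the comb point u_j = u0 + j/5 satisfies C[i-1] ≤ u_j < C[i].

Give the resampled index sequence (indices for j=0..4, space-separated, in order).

0 0 0 0 2

C = [2/3, 3/4, 1, 1, 1]
j=0: u_0=4/75 ∈ [0, 2/3) → index 0
j=1: u_1=19/75 ∈ [0, 2/3) → index 0
j=2: u_2=34/75 ∈ [0, 2/3) → index 0
j=3: u_3=49/75 ∈ [0, 2/3) → index 0
j=4: u_4=64/75 ∈ [3/4, 1) → index 2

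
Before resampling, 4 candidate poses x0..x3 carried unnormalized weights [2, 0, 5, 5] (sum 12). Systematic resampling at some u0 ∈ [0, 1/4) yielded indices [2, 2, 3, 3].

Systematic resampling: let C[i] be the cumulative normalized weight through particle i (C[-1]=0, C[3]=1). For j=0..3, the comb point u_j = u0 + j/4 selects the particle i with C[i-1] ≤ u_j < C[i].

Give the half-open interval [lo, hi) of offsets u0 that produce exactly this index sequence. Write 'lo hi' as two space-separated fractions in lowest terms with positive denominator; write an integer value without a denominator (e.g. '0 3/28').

C = [1/6, 1/6, 7/12, 1]
j=0 picked index 2: u0 ∈ [1/6, 7/12)
j=1 picked index 2: u0 ∈ [-1/12, 1/3)
j=2 picked index 3: u0 ∈ [1/12, 1/2)
j=3 picked index 3: u0 ∈ [-1/6, 1/4)
intersection: [1/6, 1/4)

1/6 1/4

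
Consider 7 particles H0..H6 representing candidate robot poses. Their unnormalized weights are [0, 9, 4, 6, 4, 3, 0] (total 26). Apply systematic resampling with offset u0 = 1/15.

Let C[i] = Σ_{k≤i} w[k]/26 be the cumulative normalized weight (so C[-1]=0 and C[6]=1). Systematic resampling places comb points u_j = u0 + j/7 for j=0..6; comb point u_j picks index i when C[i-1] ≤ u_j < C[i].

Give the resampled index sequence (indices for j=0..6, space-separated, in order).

C = [0, 9/26, 1/2, 19/26, 23/26, 1, 1]
j=0: u_0=1/15 ∈ [0, 9/26) → index 1
j=1: u_1=22/105 ∈ [0, 9/26) → index 1
j=2: u_2=37/105 ∈ [9/26, 1/2) → index 2
j=3: u_3=52/105 ∈ [9/26, 1/2) → index 2
j=4: u_4=67/105 ∈ [1/2, 19/26) → index 3
j=5: u_5=82/105 ∈ [19/26, 23/26) → index 4
j=6: u_6=97/105 ∈ [23/26, 1) → index 5

1 1 2 2 3 4 5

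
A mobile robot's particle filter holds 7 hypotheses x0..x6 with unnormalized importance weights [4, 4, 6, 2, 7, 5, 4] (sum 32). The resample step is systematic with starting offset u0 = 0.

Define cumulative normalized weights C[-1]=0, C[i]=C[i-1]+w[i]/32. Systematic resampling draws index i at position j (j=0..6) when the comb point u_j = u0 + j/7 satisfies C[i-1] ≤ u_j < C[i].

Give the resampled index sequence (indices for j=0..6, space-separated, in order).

C = [1/8, 1/4, 7/16, 1/2, 23/32, 7/8, 1]
j=0: u_0=0 ∈ [0, 1/8) → index 0
j=1: u_1=1/7 ∈ [1/8, 1/4) → index 1
j=2: u_2=2/7 ∈ [1/4, 7/16) → index 2
j=3: u_3=3/7 ∈ [1/4, 7/16) → index 2
j=4: u_4=4/7 ∈ [1/2, 23/32) → index 4
j=5: u_5=5/7 ∈ [1/2, 23/32) → index 4
j=6: u_6=6/7 ∈ [23/32, 7/8) → index 5

0 1 2 2 4 4 5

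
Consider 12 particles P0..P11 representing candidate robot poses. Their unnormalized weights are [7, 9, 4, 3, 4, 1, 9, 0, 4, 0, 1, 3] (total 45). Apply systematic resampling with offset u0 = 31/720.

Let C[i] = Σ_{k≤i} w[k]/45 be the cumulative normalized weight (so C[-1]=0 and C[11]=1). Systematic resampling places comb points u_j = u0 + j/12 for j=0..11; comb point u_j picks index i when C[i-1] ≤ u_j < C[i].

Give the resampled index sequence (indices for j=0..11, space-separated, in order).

0 0 1 1 2 3 4 6 6 6 8 11

C = [7/45, 16/45, 4/9, 23/45, 3/5, 28/45, 37/45, 37/45, 41/45, 41/45, 14/15, 1]
j=0: u_0=31/720 ∈ [0, 7/45) → index 0
j=1: u_1=91/720 ∈ [0, 7/45) → index 0
j=2: u_2=151/720 ∈ [7/45, 16/45) → index 1
j=3: u_3=211/720 ∈ [7/45, 16/45) → index 1
j=4: u_4=271/720 ∈ [16/45, 4/9) → index 2
j=5: u_5=331/720 ∈ [4/9, 23/45) → index 3
j=6: u_6=391/720 ∈ [23/45, 3/5) → index 4
j=7: u_7=451/720 ∈ [28/45, 37/45) → index 6
j=8: u_8=511/720 ∈ [28/45, 37/45) → index 6
j=9: u_9=571/720 ∈ [28/45, 37/45) → index 6
j=10: u_10=631/720 ∈ [37/45, 41/45) → index 8
j=11: u_11=691/720 ∈ [14/15, 1) → index 11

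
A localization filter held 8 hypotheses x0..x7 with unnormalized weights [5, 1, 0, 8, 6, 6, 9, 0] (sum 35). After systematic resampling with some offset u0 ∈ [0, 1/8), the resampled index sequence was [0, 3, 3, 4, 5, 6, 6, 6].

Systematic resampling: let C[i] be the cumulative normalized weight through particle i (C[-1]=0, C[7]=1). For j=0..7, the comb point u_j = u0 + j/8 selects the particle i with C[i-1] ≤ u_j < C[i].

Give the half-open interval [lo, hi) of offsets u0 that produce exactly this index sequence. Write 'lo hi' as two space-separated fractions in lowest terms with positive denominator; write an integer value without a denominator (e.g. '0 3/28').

C = [1/7, 6/35, 6/35, 2/5, 4/7, 26/35, 1, 1]
j=0 picked index 0: u0 ∈ [0, 1/7)
j=1 picked index 3: u0 ∈ [13/280, 11/40)
j=2 picked index 3: u0 ∈ [-11/140, 3/20)
j=3 picked index 4: u0 ∈ [1/40, 11/56)
j=4 picked index 5: u0 ∈ [1/14, 17/70)
j=5 picked index 6: u0 ∈ [33/280, 3/8)
j=6 picked index 6: u0 ∈ [-1/140, 1/4)
j=7 picked index 6: u0 ∈ [-37/280, 1/8)
intersection: [33/280, 1/8)

33/280 1/8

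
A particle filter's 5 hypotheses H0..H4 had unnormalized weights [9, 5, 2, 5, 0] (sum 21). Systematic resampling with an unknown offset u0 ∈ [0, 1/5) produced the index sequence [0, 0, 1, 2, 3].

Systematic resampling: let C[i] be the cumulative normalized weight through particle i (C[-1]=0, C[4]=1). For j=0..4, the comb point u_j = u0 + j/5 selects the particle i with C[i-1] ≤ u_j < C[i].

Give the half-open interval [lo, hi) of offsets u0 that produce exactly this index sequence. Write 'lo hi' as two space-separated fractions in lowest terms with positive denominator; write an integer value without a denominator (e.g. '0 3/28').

1/15 17/105

C = [3/7, 2/3, 16/21, 1, 1]
j=0 picked index 0: u0 ∈ [0, 3/7)
j=1 picked index 0: u0 ∈ [-1/5, 8/35)
j=2 picked index 1: u0 ∈ [1/35, 4/15)
j=3 picked index 2: u0 ∈ [1/15, 17/105)
j=4 picked index 3: u0 ∈ [-4/105, 1/5)
intersection: [1/15, 17/105)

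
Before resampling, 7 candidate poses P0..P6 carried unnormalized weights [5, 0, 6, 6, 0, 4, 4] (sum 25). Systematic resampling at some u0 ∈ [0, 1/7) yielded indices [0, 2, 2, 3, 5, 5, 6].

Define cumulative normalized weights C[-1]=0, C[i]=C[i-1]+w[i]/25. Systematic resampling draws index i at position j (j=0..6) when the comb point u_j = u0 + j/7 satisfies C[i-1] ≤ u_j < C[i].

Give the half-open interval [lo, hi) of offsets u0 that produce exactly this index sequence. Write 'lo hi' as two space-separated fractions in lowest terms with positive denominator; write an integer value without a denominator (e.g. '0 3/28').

C = [1/5, 1/5, 11/25, 17/25, 17/25, 21/25, 1]
j=0 picked index 0: u0 ∈ [0, 1/5)
j=1 picked index 2: u0 ∈ [2/35, 52/175)
j=2 picked index 2: u0 ∈ [-3/35, 27/175)
j=3 picked index 3: u0 ∈ [2/175, 44/175)
j=4 picked index 5: u0 ∈ [19/175, 47/175)
j=5 picked index 5: u0 ∈ [-6/175, 22/175)
j=6 picked index 6: u0 ∈ [-3/175, 1/7)
intersection: [19/175, 22/175)

19/175 22/175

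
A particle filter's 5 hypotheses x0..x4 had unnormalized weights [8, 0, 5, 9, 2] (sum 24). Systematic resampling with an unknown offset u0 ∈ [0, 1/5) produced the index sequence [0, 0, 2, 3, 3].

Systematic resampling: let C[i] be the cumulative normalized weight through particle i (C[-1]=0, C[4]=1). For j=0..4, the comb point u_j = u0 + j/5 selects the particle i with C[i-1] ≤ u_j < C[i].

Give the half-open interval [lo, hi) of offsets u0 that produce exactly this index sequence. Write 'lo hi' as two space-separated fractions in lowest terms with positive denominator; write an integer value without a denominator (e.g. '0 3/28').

0 7/60

C = [1/3, 1/3, 13/24, 11/12, 1]
j=0 picked index 0: u0 ∈ [0, 1/3)
j=1 picked index 0: u0 ∈ [-1/5, 2/15)
j=2 picked index 2: u0 ∈ [-1/15, 17/120)
j=3 picked index 3: u0 ∈ [-7/120, 19/60)
j=4 picked index 3: u0 ∈ [-31/120, 7/60)
intersection: [0, 7/60)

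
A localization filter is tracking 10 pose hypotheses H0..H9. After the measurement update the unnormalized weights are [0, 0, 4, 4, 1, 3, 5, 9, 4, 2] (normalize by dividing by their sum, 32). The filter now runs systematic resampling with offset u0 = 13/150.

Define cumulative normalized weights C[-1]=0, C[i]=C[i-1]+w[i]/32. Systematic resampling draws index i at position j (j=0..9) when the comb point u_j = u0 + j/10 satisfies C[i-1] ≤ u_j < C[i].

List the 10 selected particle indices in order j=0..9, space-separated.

2 3 5 6 6 7 7 7 8 9

C = [0, 0, 1/8, 1/4, 9/32, 3/8, 17/32, 13/16, 15/16, 1]
j=0: u_0=13/150 ∈ [0, 1/8) → index 2
j=1: u_1=14/75 ∈ [1/8, 1/4) → index 3
j=2: u_2=43/150 ∈ [9/32, 3/8) → index 5
j=3: u_3=29/75 ∈ [3/8, 17/32) → index 6
j=4: u_4=73/150 ∈ [3/8, 17/32) → index 6
j=5: u_5=44/75 ∈ [17/32, 13/16) → index 7
j=6: u_6=103/150 ∈ [17/32, 13/16) → index 7
j=7: u_7=59/75 ∈ [17/32, 13/16) → index 7
j=8: u_8=133/150 ∈ [13/16, 15/16) → index 8
j=9: u_9=74/75 ∈ [15/16, 1) → index 9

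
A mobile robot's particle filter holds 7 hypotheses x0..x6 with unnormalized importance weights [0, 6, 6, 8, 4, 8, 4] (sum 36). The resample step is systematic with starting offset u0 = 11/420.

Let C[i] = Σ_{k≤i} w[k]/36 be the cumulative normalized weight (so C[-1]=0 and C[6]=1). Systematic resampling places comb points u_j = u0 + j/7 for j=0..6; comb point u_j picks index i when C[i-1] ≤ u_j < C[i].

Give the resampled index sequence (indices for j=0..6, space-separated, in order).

1 2 2 3 4 5 5

C = [0, 1/6, 1/3, 5/9, 2/3, 8/9, 1]
j=0: u_0=11/420 ∈ [0, 1/6) → index 1
j=1: u_1=71/420 ∈ [1/6, 1/3) → index 2
j=2: u_2=131/420 ∈ [1/6, 1/3) → index 2
j=3: u_3=191/420 ∈ [1/3, 5/9) → index 3
j=4: u_4=251/420 ∈ [5/9, 2/3) → index 4
j=5: u_5=311/420 ∈ [2/3, 8/9) → index 5
j=6: u_6=53/60 ∈ [2/3, 8/9) → index 5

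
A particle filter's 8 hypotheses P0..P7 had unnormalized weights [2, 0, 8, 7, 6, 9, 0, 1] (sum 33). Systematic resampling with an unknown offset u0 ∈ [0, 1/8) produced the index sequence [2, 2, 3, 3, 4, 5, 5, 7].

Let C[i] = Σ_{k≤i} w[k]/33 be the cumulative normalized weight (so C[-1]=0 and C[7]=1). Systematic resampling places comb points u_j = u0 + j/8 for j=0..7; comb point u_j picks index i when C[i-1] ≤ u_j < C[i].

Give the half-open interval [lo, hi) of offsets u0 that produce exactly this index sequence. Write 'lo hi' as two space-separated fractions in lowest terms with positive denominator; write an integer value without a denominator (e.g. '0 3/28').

25/264 1/8

C = [2/33, 2/33, 10/33, 17/33, 23/33, 32/33, 32/33, 1]
j=0 picked index 2: u0 ∈ [2/33, 10/33)
j=1 picked index 2: u0 ∈ [-17/264, 47/264)
j=2 picked index 3: u0 ∈ [7/132, 35/132)
j=3 picked index 3: u0 ∈ [-19/264, 37/264)
j=4 picked index 4: u0 ∈ [1/66, 13/66)
j=5 picked index 5: u0 ∈ [19/264, 91/264)
j=6 picked index 5: u0 ∈ [-7/132, 29/132)
j=7 picked index 7: u0 ∈ [25/264, 1/8)
intersection: [25/264, 1/8)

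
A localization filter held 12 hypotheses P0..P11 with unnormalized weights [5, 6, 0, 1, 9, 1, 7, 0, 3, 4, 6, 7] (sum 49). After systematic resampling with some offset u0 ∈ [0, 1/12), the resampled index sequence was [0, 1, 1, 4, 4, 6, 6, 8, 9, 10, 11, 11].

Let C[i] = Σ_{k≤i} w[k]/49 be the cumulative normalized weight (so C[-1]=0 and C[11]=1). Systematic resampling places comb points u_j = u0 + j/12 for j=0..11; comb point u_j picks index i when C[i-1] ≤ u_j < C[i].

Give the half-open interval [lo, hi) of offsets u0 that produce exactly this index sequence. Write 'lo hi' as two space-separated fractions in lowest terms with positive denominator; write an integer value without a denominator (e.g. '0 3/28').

C = [5/49, 11/49, 11/49, 12/49, 3/7, 22/49, 29/49, 29/49, 32/49, 36/49, 6/7, 1]
j=0 picked index 0: u0 ∈ [0, 5/49)
j=1 picked index 1: u0 ∈ [11/588, 83/588)
j=2 picked index 1: u0 ∈ [-19/294, 17/294)
j=3 picked index 4: u0 ∈ [-1/196, 5/28)
j=4 picked index 4: u0 ∈ [-13/147, 2/21)
j=5 picked index 6: u0 ∈ [19/588, 103/588)
j=6 picked index 6: u0 ∈ [-5/98, 9/98)
j=7 picked index 8: u0 ∈ [5/588, 41/588)
j=8 picked index 9: u0 ∈ [-2/147, 10/147)
j=9 picked index 10: u0 ∈ [-3/196, 3/28)
j=10 picked index 11: u0 ∈ [1/42, 1/6)
j=11 picked index 11: u0 ∈ [-5/84, 1/12)
intersection: [19/588, 17/294)

19/588 17/294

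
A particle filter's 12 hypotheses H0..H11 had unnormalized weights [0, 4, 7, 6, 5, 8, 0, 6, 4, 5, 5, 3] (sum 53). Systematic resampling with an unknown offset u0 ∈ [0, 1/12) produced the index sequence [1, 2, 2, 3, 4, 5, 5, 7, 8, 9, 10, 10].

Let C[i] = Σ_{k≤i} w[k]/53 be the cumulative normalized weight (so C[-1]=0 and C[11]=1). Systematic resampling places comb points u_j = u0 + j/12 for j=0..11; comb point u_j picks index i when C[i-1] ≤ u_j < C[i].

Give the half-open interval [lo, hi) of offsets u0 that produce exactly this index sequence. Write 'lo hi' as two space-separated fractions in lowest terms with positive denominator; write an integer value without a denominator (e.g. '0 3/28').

C = [0, 4/53, 11/53, 17/53, 22/53, 30/53, 30/53, 36/53, 40/53, 45/53, 50/53, 1]
j=0 picked index 1: u0 ∈ [0, 4/53)
j=1 picked index 2: u0 ∈ [-5/636, 79/636)
j=2 picked index 2: u0 ∈ [-29/318, 13/318)
j=3 picked index 3: u0 ∈ [-9/212, 15/212)
j=4 picked index 4: u0 ∈ [-2/159, 13/159)
j=5 picked index 5: u0 ∈ [-1/636, 95/636)
j=6 picked index 5: u0 ∈ [-9/106, 7/106)
j=7 picked index 7: u0 ∈ [-11/636, 61/636)
j=8 picked index 8: u0 ∈ [2/159, 14/159)
j=9 picked index 9: u0 ∈ [1/212, 21/212)
j=10 picked index 10: u0 ∈ [5/318, 35/318)
j=11 picked index 10: u0 ∈ [-43/636, 17/636)
intersection: [5/318, 17/636)

5/318 17/636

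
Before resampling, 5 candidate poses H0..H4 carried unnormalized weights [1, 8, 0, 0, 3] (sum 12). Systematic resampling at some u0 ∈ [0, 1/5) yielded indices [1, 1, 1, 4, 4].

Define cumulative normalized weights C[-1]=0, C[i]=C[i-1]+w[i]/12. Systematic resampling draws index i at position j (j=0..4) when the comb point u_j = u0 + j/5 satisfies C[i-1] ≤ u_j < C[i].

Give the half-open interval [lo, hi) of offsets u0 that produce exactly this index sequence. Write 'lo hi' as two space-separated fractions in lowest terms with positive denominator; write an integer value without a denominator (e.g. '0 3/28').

C = [1/12, 3/4, 3/4, 3/4, 1]
j=0 picked index 1: u0 ∈ [1/12, 3/4)
j=1 picked index 1: u0 ∈ [-7/60, 11/20)
j=2 picked index 1: u0 ∈ [-19/60, 7/20)
j=3 picked index 4: u0 ∈ [3/20, 2/5)
j=4 picked index 4: u0 ∈ [-1/20, 1/5)
intersection: [3/20, 1/5)

3/20 1/5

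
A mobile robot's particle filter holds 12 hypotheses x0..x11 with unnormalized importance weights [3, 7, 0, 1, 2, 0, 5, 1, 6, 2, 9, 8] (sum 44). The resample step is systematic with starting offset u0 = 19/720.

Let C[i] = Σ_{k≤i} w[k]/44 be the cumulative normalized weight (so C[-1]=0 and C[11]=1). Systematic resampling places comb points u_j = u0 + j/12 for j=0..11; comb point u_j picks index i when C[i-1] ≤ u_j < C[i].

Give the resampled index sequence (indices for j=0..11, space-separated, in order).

C = [3/44, 5/22, 5/22, 1/4, 13/44, 13/44, 9/22, 19/44, 25/44, 27/44, 9/11, 1]
j=0: u_0=19/720 ∈ [0, 3/44) → index 0
j=1: u_1=79/720 ∈ [3/44, 5/22) → index 1
j=2: u_2=139/720 ∈ [3/44, 5/22) → index 1
j=3: u_3=199/720 ∈ [1/4, 13/44) → index 4
j=4: u_4=259/720 ∈ [13/44, 9/22) → index 6
j=5: u_5=319/720 ∈ [19/44, 25/44) → index 8
j=6: u_6=379/720 ∈ [19/44, 25/44) → index 8
j=7: u_7=439/720 ∈ [25/44, 27/44) → index 9
j=8: u_8=499/720 ∈ [27/44, 9/11) → index 10
j=9: u_9=559/720 ∈ [27/44, 9/11) → index 10
j=10: u_10=619/720 ∈ [9/11, 1) → index 11
j=11: u_11=679/720 ∈ [9/11, 1) → index 11

0 1 1 4 6 8 8 9 10 10 11 11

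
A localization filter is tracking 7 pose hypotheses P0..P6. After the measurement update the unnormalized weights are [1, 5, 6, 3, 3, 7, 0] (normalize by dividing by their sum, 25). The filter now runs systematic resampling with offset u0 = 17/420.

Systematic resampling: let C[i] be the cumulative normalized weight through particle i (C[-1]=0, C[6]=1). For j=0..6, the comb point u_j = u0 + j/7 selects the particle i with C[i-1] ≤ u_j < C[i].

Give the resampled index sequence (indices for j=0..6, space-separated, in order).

1 1 2 2 4 5 5

C = [1/25, 6/25, 12/25, 3/5, 18/25, 1, 1]
j=0: u_0=17/420 ∈ [1/25, 6/25) → index 1
j=1: u_1=11/60 ∈ [1/25, 6/25) → index 1
j=2: u_2=137/420 ∈ [6/25, 12/25) → index 2
j=3: u_3=197/420 ∈ [6/25, 12/25) → index 2
j=4: u_4=257/420 ∈ [3/5, 18/25) → index 4
j=5: u_5=317/420 ∈ [18/25, 1) → index 5
j=6: u_6=377/420 ∈ [18/25, 1) → index 5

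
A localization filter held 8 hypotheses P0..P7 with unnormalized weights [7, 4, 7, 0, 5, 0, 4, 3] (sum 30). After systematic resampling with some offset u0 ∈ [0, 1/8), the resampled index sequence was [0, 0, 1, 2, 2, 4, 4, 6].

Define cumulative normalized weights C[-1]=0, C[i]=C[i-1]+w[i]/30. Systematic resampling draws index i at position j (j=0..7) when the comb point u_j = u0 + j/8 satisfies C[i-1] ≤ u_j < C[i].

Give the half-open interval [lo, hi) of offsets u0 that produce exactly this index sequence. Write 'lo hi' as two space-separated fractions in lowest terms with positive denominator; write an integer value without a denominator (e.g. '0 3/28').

C = [7/30, 11/30, 3/5, 3/5, 23/30, 23/30, 9/10, 1]
j=0 picked index 0: u0 ∈ [0, 7/30)
j=1 picked index 0: u0 ∈ [-1/8, 13/120)
j=2 picked index 1: u0 ∈ [-1/60, 7/60)
j=3 picked index 2: u0 ∈ [-1/120, 9/40)
j=4 picked index 2: u0 ∈ [-2/15, 1/10)
j=5 picked index 4: u0 ∈ [-1/40, 17/120)
j=6 picked index 4: u0 ∈ [-3/20, 1/60)
j=7 picked index 6: u0 ∈ [-13/120, 1/40)
intersection: [0, 1/60)

0 1/60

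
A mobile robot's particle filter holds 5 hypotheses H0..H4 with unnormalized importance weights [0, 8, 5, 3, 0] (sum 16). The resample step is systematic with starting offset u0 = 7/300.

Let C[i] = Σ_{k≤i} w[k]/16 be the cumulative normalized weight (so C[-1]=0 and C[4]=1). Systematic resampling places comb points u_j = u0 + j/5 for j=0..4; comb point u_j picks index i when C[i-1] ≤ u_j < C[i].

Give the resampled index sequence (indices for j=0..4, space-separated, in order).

C = [0, 1/2, 13/16, 1, 1]
j=0: u_0=7/300 ∈ [0, 1/2) → index 1
j=1: u_1=67/300 ∈ [0, 1/2) → index 1
j=2: u_2=127/300 ∈ [0, 1/2) → index 1
j=3: u_3=187/300 ∈ [1/2, 13/16) → index 2
j=4: u_4=247/300 ∈ [13/16, 1) → index 3

1 1 1 2 3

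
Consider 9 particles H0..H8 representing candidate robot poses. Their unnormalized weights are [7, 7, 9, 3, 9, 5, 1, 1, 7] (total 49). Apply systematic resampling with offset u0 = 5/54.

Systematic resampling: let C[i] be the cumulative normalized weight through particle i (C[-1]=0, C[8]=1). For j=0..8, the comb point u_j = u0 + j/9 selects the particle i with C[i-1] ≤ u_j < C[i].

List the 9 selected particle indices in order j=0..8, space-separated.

C = [1/7, 2/7, 23/49, 26/49, 5/7, 40/49, 41/49, 6/7, 1]
j=0: u_0=5/54 ∈ [0, 1/7) → index 0
j=1: u_1=11/54 ∈ [1/7, 2/7) → index 1
j=2: u_2=17/54 ∈ [2/7, 23/49) → index 2
j=3: u_3=23/54 ∈ [2/7, 23/49) → index 2
j=4: u_4=29/54 ∈ [26/49, 5/7) → index 4
j=5: u_5=35/54 ∈ [26/49, 5/7) → index 4
j=6: u_6=41/54 ∈ [5/7, 40/49) → index 5
j=7: u_7=47/54 ∈ [6/7, 1) → index 8
j=8: u_8=53/54 ∈ [6/7, 1) → index 8

0 1 2 2 4 4 5 8 8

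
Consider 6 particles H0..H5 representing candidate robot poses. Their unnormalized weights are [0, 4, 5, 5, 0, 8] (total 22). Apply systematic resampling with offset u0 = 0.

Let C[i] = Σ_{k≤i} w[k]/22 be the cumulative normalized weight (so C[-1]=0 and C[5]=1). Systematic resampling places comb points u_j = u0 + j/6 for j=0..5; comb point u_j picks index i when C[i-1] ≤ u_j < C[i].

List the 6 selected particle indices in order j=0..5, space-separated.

1 1 2 3 5 5

C = [0, 2/11, 9/22, 7/11, 7/11, 1]
j=0: u_0=0 ∈ [0, 2/11) → index 1
j=1: u_1=1/6 ∈ [0, 2/11) → index 1
j=2: u_2=1/3 ∈ [2/11, 9/22) → index 2
j=3: u_3=1/2 ∈ [9/22, 7/11) → index 3
j=4: u_4=2/3 ∈ [7/11, 1) → index 5
j=5: u_5=5/6 ∈ [7/11, 1) → index 5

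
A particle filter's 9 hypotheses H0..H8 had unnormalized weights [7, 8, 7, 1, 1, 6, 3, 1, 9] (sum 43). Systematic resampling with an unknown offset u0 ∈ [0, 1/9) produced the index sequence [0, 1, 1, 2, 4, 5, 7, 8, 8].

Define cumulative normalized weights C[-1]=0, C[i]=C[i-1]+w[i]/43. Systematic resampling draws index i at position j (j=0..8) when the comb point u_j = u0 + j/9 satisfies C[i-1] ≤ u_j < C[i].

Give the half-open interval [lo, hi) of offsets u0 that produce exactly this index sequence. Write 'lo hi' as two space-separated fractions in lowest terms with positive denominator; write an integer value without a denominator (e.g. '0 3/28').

13/129 1/9

C = [7/43, 15/43, 22/43, 23/43, 24/43, 30/43, 33/43, 34/43, 1]
j=0 picked index 0: u0 ∈ [0, 7/43)
j=1 picked index 1: u0 ∈ [20/387, 92/387)
j=2 picked index 1: u0 ∈ [-23/387, 49/387)
j=3 picked index 2: u0 ∈ [2/129, 23/129)
j=4 picked index 4: u0 ∈ [35/387, 44/387)
j=5 picked index 5: u0 ∈ [1/387, 55/387)
j=6 picked index 7: u0 ∈ [13/129, 16/129)
j=7 picked index 8: u0 ∈ [5/387, 2/9)
j=8 picked index 8: u0 ∈ [-38/387, 1/9)
intersection: [13/129, 1/9)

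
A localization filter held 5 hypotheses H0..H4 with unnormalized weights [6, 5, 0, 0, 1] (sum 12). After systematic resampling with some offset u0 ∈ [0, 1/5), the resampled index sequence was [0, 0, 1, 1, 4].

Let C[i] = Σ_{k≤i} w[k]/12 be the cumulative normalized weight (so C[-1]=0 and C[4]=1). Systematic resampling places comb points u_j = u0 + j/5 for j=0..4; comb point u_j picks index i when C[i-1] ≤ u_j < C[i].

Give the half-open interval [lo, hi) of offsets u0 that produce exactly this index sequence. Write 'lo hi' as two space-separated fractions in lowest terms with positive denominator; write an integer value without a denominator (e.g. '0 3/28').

C = [1/2, 11/12, 11/12, 11/12, 1]
j=0 picked index 0: u0 ∈ [0, 1/2)
j=1 picked index 0: u0 ∈ [-1/5, 3/10)
j=2 picked index 1: u0 ∈ [1/10, 31/60)
j=3 picked index 1: u0 ∈ [-1/10, 19/60)
j=4 picked index 4: u0 ∈ [7/60, 1/5)
intersection: [7/60, 1/5)

7/60 1/5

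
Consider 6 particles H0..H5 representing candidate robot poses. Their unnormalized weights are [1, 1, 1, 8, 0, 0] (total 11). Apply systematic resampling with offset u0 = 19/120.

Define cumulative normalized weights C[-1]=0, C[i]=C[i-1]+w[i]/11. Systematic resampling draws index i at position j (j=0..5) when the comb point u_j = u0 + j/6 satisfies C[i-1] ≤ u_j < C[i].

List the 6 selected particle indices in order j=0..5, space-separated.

1 3 3 3 3 3

C = [1/11, 2/11, 3/11, 1, 1, 1]
j=0: u_0=19/120 ∈ [1/11, 2/11) → index 1
j=1: u_1=13/40 ∈ [3/11, 1) → index 3
j=2: u_2=59/120 ∈ [3/11, 1) → index 3
j=3: u_3=79/120 ∈ [3/11, 1) → index 3
j=4: u_4=33/40 ∈ [3/11, 1) → index 3
j=5: u_5=119/120 ∈ [3/11, 1) → index 3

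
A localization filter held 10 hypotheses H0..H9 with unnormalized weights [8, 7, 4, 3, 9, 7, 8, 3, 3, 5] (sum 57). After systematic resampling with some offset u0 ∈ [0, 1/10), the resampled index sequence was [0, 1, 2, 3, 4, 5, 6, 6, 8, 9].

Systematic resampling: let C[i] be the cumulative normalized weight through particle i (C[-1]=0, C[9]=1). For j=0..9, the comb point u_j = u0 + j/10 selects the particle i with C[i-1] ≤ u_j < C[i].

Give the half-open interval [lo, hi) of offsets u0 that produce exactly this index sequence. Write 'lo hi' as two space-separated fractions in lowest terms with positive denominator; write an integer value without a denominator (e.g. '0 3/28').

C = [8/57, 5/19, 1/3, 22/57, 31/57, 2/3, 46/57, 49/57, 52/57, 1]
j=0 picked index 0: u0 ∈ [0, 8/57)
j=1 picked index 1: u0 ∈ [23/570, 31/190)
j=2 picked index 2: u0 ∈ [6/95, 2/15)
j=3 picked index 3: u0 ∈ [1/30, 49/570)
j=4 picked index 4: u0 ∈ [-4/285, 41/285)
j=5 picked index 5: u0 ∈ [5/114, 1/6)
j=6 picked index 6: u0 ∈ [1/15, 59/285)
j=7 picked index 6: u0 ∈ [-1/30, 61/570)
j=8 picked index 8: u0 ∈ [17/285, 32/285)
j=9 picked index 9: u0 ∈ [7/570, 1/10)
intersection: [1/15, 49/570)

1/15 49/570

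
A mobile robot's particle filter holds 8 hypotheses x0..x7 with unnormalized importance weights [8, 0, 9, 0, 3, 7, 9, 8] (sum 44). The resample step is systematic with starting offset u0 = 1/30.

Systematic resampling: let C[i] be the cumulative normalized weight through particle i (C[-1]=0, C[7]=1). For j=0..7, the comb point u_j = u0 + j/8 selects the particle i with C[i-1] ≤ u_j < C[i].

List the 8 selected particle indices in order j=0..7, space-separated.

0 0 2 4 5 6 6 7

C = [2/11, 2/11, 17/44, 17/44, 5/11, 27/44, 9/11, 1]
j=0: u_0=1/30 ∈ [0, 2/11) → index 0
j=1: u_1=19/120 ∈ [0, 2/11) → index 0
j=2: u_2=17/60 ∈ [2/11, 17/44) → index 2
j=3: u_3=49/120 ∈ [17/44, 5/11) → index 4
j=4: u_4=8/15 ∈ [5/11, 27/44) → index 5
j=5: u_5=79/120 ∈ [27/44, 9/11) → index 6
j=6: u_6=47/60 ∈ [27/44, 9/11) → index 6
j=7: u_7=109/120 ∈ [9/11, 1) → index 7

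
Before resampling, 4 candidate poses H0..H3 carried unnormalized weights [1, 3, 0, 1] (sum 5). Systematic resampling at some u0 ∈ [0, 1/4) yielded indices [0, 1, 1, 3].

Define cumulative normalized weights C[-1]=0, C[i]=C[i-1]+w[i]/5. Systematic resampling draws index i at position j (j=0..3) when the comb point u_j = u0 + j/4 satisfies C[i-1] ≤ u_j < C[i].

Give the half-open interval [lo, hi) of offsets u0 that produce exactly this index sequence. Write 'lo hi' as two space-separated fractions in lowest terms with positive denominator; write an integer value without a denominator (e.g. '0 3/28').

1/20 1/5

C = [1/5, 4/5, 4/5, 1]
j=0 picked index 0: u0 ∈ [0, 1/5)
j=1 picked index 1: u0 ∈ [-1/20, 11/20)
j=2 picked index 1: u0 ∈ [-3/10, 3/10)
j=3 picked index 3: u0 ∈ [1/20, 1/4)
intersection: [1/20, 1/5)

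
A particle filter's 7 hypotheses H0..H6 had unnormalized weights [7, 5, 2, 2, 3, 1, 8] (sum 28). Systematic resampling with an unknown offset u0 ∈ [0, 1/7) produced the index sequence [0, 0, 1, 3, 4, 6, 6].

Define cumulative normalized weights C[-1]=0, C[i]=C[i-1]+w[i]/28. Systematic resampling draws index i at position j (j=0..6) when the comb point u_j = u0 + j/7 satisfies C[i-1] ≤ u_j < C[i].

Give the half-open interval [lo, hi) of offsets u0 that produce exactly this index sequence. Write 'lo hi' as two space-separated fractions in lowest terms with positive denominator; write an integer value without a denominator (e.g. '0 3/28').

1/14 3/28

C = [1/4, 3/7, 1/2, 4/7, 19/28, 5/7, 1]
j=0 picked index 0: u0 ∈ [0, 1/4)
j=1 picked index 0: u0 ∈ [-1/7, 3/28)
j=2 picked index 1: u0 ∈ [-1/28, 1/7)
j=3 picked index 3: u0 ∈ [1/14, 1/7)
j=4 picked index 4: u0 ∈ [0, 3/28)
j=5 picked index 6: u0 ∈ [0, 2/7)
j=6 picked index 6: u0 ∈ [-1/7, 1/7)
intersection: [1/14, 3/28)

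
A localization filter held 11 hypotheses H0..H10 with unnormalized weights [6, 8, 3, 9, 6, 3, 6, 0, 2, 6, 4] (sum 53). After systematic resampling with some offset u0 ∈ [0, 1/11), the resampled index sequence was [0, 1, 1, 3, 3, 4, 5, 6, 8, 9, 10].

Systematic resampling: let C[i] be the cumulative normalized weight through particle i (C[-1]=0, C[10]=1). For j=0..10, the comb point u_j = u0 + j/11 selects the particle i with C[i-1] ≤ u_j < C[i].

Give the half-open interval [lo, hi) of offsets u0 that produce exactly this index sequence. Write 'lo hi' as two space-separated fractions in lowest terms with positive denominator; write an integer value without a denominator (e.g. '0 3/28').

34/583 48/583

C = [6/53, 14/53, 17/53, 26/53, 32/53, 35/53, 41/53, 41/53, 43/53, 49/53, 1]
j=0 picked index 0: u0 ∈ [0, 6/53)
j=1 picked index 1: u0 ∈ [13/583, 101/583)
j=2 picked index 1: u0 ∈ [-40/583, 48/583)
j=3 picked index 3: u0 ∈ [28/583, 127/583)
j=4 picked index 3: u0 ∈ [-25/583, 74/583)
j=5 picked index 4: u0 ∈ [21/583, 87/583)
j=6 picked index 5: u0 ∈ [34/583, 67/583)
j=7 picked index 6: u0 ∈ [14/583, 80/583)
j=8 picked index 8: u0 ∈ [27/583, 49/583)
j=9 picked index 9: u0 ∈ [-4/583, 62/583)
j=10 picked index 10: u0 ∈ [9/583, 1/11)
intersection: [34/583, 48/583)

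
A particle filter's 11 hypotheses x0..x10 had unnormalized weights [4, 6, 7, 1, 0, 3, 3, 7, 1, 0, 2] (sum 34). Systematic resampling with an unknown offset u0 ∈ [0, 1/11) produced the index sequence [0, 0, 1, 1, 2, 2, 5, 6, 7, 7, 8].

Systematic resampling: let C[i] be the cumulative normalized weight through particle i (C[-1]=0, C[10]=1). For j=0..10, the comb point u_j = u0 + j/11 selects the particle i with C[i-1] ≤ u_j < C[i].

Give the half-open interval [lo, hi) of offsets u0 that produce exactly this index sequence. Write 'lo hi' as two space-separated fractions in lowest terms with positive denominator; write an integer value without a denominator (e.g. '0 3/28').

1/374 4/187

C = [2/17, 5/17, 1/2, 9/17, 9/17, 21/34, 12/17, 31/34, 16/17, 16/17, 1]
j=0 picked index 0: u0 ∈ [0, 2/17)
j=1 picked index 0: u0 ∈ [-1/11, 5/187)
j=2 picked index 1: u0 ∈ [-12/187, 21/187)
j=3 picked index 1: u0 ∈ [-29/187, 4/187)
j=4 picked index 2: u0 ∈ [-13/187, 3/22)
j=5 picked index 2: u0 ∈ [-30/187, 1/22)
j=6 picked index 5: u0 ∈ [-3/187, 27/374)
j=7 picked index 6: u0 ∈ [-7/374, 13/187)
j=8 picked index 7: u0 ∈ [-4/187, 69/374)
j=9 picked index 7: u0 ∈ [-21/187, 35/374)
j=10 picked index 8: u0 ∈ [1/374, 6/187)
intersection: [1/374, 4/187)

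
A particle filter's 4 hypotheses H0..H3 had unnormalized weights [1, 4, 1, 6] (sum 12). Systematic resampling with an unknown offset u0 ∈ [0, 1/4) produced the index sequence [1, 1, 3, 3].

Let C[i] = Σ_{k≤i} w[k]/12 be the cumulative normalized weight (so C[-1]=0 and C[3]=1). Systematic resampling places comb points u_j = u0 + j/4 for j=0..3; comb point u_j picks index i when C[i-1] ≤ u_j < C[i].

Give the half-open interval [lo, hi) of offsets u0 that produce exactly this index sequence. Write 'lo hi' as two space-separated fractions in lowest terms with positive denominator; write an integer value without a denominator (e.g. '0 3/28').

1/12 1/6

C = [1/12, 5/12, 1/2, 1]
j=0 picked index 1: u0 ∈ [1/12, 5/12)
j=1 picked index 1: u0 ∈ [-1/6, 1/6)
j=2 picked index 3: u0 ∈ [0, 1/2)
j=3 picked index 3: u0 ∈ [-1/4, 1/4)
intersection: [1/12, 1/6)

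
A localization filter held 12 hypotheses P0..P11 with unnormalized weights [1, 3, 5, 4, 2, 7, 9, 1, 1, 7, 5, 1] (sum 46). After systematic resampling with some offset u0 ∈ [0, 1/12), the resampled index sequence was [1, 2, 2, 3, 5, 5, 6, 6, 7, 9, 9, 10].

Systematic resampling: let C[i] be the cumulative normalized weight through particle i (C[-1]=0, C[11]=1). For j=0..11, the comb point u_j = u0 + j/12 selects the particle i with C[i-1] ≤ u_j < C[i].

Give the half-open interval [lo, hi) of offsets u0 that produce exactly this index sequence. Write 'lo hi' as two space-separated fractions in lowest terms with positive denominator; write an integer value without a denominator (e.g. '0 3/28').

C = [1/46, 2/23, 9/46, 13/46, 15/46, 11/23, 31/46, 16/23, 33/46, 20/23, 45/46, 1]
j=0 picked index 1: u0 ∈ [1/46, 2/23)
j=1 picked index 2: u0 ∈ [1/276, 31/276)
j=2 picked index 2: u0 ∈ [-11/138, 2/69)
j=3 picked index 3: u0 ∈ [-5/92, 3/92)
j=4 picked index 5: u0 ∈ [-1/138, 10/69)
j=5 picked index 5: u0 ∈ [-25/276, 17/276)
j=6 picked index 6: u0 ∈ [-1/46, 4/23)
j=7 picked index 6: u0 ∈ [-29/276, 25/276)
j=8 picked index 7: u0 ∈ [1/138, 2/69)
j=9 picked index 9: u0 ∈ [-3/92, 11/92)
j=10 picked index 9: u0 ∈ [-8/69, 5/138)
j=11 picked index 10: u0 ∈ [-13/276, 17/276)
intersection: [1/46, 2/69)

1/46 2/69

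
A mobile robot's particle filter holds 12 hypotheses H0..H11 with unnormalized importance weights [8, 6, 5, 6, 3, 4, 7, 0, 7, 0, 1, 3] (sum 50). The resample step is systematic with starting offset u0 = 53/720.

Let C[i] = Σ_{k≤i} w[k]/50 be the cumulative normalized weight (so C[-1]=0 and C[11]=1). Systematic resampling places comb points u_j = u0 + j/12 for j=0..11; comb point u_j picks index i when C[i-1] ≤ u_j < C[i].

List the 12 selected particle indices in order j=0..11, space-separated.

C = [4/25, 7/25, 19/50, 1/2, 14/25, 16/25, 39/50, 39/50, 23/25, 23/25, 47/50, 1]
j=0: u_0=53/720 ∈ [0, 4/25) → index 0
j=1: u_1=113/720 ∈ [0, 4/25) → index 0
j=2: u_2=173/720 ∈ [4/25, 7/25) → index 1
j=3: u_3=233/720 ∈ [7/25, 19/50) → index 2
j=4: u_4=293/720 ∈ [19/50, 1/2) → index 3
j=5: u_5=353/720 ∈ [19/50, 1/2) → index 3
j=6: u_6=413/720 ∈ [14/25, 16/25) → index 5
j=7: u_7=473/720 ∈ [16/25, 39/50) → index 6
j=8: u_8=533/720 ∈ [16/25, 39/50) → index 6
j=9: u_9=593/720 ∈ [39/50, 23/25) → index 8
j=10: u_10=653/720 ∈ [39/50, 23/25) → index 8
j=11: u_11=713/720 ∈ [47/50, 1) → index 11

0 0 1 2 3 3 5 6 6 8 8 11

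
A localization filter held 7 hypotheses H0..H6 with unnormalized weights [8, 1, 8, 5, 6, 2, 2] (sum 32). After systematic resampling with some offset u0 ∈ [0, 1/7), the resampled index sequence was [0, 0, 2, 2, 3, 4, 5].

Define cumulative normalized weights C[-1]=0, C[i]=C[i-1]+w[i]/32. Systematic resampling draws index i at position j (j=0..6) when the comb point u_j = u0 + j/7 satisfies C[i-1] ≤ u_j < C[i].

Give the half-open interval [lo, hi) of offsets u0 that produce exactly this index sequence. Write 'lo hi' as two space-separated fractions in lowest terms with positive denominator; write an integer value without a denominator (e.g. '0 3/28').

C = [1/4, 9/32, 17/32, 11/16, 7/8, 15/16, 1]
j=0 picked index 0: u0 ∈ [0, 1/4)
j=1 picked index 0: u0 ∈ [-1/7, 3/28)
j=2 picked index 2: u0 ∈ [-1/224, 55/224)
j=3 picked index 2: u0 ∈ [-33/224, 23/224)
j=4 picked index 3: u0 ∈ [-9/224, 13/112)
j=5 picked index 4: u0 ∈ [-3/112, 9/56)
j=6 picked index 5: u0 ∈ [1/56, 9/112)
intersection: [1/56, 9/112)

1/56 9/112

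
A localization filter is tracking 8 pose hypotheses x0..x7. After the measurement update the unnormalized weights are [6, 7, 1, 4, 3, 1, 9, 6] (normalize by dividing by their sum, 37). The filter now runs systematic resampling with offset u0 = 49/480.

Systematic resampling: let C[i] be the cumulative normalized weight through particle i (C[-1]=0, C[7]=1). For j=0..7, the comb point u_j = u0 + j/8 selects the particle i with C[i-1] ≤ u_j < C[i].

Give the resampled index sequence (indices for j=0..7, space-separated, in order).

C = [6/37, 13/37, 14/37, 18/37, 21/37, 22/37, 31/37, 1]
j=0: u_0=49/480 ∈ [0, 6/37) → index 0
j=1: u_1=109/480 ∈ [6/37, 13/37) → index 1
j=2: u_2=169/480 ∈ [13/37, 14/37) → index 2
j=3: u_3=229/480 ∈ [14/37, 18/37) → index 3
j=4: u_4=289/480 ∈ [22/37, 31/37) → index 6
j=5: u_5=349/480 ∈ [22/37, 31/37) → index 6
j=6: u_6=409/480 ∈ [31/37, 1) → index 7
j=7: u_7=469/480 ∈ [31/37, 1) → index 7

0 1 2 3 6 6 7 7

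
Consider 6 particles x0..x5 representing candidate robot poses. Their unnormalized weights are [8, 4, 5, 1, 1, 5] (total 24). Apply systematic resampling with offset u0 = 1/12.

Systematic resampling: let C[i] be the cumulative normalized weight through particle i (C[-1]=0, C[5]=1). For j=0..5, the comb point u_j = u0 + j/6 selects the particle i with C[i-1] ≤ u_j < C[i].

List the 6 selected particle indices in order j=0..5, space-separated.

0 0 1 2 4 5

C = [1/3, 1/2, 17/24, 3/4, 19/24, 1]
j=0: u_0=1/12 ∈ [0, 1/3) → index 0
j=1: u_1=1/4 ∈ [0, 1/3) → index 0
j=2: u_2=5/12 ∈ [1/3, 1/2) → index 1
j=3: u_3=7/12 ∈ [1/2, 17/24) → index 2
j=4: u_4=3/4 ∈ [3/4, 19/24) → index 4
j=5: u_5=11/12 ∈ [19/24, 1) → index 5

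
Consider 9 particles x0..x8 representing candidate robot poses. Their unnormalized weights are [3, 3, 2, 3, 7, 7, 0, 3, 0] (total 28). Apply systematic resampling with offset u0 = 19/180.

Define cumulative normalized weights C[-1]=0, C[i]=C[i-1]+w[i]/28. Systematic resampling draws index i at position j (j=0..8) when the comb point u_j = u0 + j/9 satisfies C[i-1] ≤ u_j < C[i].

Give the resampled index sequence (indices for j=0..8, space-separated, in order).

0 2 3 4 4 5 5 5 7

C = [3/28, 3/14, 2/7, 11/28, 9/14, 25/28, 25/28, 1, 1]
j=0: u_0=19/180 ∈ [0, 3/28) → index 0
j=1: u_1=13/60 ∈ [3/14, 2/7) → index 2
j=2: u_2=59/180 ∈ [2/7, 11/28) → index 3
j=3: u_3=79/180 ∈ [11/28, 9/14) → index 4
j=4: u_4=11/20 ∈ [11/28, 9/14) → index 4
j=5: u_5=119/180 ∈ [9/14, 25/28) → index 5
j=6: u_6=139/180 ∈ [9/14, 25/28) → index 5
j=7: u_7=53/60 ∈ [9/14, 25/28) → index 5
j=8: u_8=179/180 ∈ [25/28, 1) → index 7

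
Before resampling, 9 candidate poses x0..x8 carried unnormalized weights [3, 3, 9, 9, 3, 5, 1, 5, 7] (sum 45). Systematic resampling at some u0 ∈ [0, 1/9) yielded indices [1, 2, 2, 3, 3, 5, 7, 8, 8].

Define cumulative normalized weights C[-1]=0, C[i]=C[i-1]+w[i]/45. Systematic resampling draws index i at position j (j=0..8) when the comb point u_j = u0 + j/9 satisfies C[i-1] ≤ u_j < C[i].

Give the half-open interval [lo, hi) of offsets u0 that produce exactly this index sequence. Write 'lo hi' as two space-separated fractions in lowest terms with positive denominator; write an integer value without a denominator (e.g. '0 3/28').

1/15 4/45

C = [1/15, 2/15, 1/3, 8/15, 3/5, 32/45, 11/15, 38/45, 1]
j=0 picked index 1: u0 ∈ [1/15, 2/15)
j=1 picked index 2: u0 ∈ [1/45, 2/9)
j=2 picked index 2: u0 ∈ [-4/45, 1/9)
j=3 picked index 3: u0 ∈ [0, 1/5)
j=4 picked index 3: u0 ∈ [-1/9, 4/45)
j=5 picked index 5: u0 ∈ [2/45, 7/45)
j=6 picked index 7: u0 ∈ [1/15, 8/45)
j=7 picked index 8: u0 ∈ [1/15, 2/9)
j=8 picked index 8: u0 ∈ [-2/45, 1/9)
intersection: [1/15, 4/45)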